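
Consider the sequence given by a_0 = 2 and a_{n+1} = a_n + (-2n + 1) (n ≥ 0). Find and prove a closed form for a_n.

Claim: a_n = -n^2 + 2n + 2.

Base case: a_0 = 2, and -0^2 + 2·0 + 2 = 2.
Assume a_j = -j^2 + 2j + 2.
Then a_{j+1} = a_j + (-2j + 1) = (-j^2 + 2j + 2) + (-2j + 1) = -j^2 + 3,
and -(j+1)^2 + 2·(j+1) + 2 = -j^2 + 3.
This completes the inductive step, so a_n = -n^2 + 2n + 2 for all n ≥ 0.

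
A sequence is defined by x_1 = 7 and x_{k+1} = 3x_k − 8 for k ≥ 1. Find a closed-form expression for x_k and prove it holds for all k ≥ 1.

Claim: x_k = 3^k + 4.

Base case: x_1 = 7, and 3^1 + 4 = 3 + 4 = 7.
Assume x_j = 3^j + 4 for some j ≥ 1.
Then x_{j+1} = 3x_j − 8 = 3·(3^j + 4) − 8 = 3^{j+1} + 12 − 8 = 3^{j+1} + 4.
This completes the inductive step, so x_k = 3^k + 4 for all k ≥ 1.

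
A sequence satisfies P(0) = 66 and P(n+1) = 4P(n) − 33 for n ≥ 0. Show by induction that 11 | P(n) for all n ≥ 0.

Base case: P(0) = 66 = 11·6, so 11 | P(0).
Assume 11 | P(r), so P(r) = 11t for some integer t.
Then P(r+1) = 4P(r) − 33 = 4·(11t) − 33 = 11(4t − 3), so 11 | P(r+1).
By induction, 11 | P(n) for all n ≥ 0.

11 | P(n)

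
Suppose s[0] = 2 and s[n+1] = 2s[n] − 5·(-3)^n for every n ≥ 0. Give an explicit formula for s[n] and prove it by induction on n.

Claim: s[n] = 2^n + (-3)^n.

Base case: s[0] = 2, and 2^0 + (-3)^0 = 1 + 1 = 2.
Assume s[j] = 2^j + (-3)^j for some j ≥ 0.
Then s[j+1] = 2s[j] − 5·(-3)^j = 2·(2^j + (-3)^j) − 5·(-3)^j = 2^{j+1} + 2·(-3)^j − 5·(-3)^j = 2^{j+1} − 3·(-3)^j = 2^{j+1} + (-3)^{j+1}.
By induction, s[n] = 2^n + (-3)^n for all n ≥ 0.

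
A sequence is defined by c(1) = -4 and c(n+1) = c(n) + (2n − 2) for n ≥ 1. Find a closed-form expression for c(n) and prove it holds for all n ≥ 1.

Claim: c(n) = n^2 − 3n − 2.

Base case: c(1) = -4, and 1^2 − 3·1 − 2 = -4.
Assume c(r) = r^2 − 3r − 2.
Then c(r+1) = c(r) + (2r − 2) = (r^2 − 3r − 2) + (2r − 2) = r^2 − r − 4,
and (r+1)^2 − 3·(r+1) − 2 = r^2 − r − 4.
Hence c(n) = n^2 − 3n − 2 for every n ≥ 1, by induction.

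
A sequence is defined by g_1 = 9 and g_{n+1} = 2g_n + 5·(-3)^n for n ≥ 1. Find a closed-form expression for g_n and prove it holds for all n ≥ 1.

Claim: g_n = 3·2^n − (-3)^n.

Base case: g_1 = 9, and 3·2^1 − (-3)^1 = 6 + 3 = 9.
Assume g_r = 3·2^r − (-3)^r for some r ≥ 1.
Then g_{r+1} = 2g_r + 5·(-3)^r = 2·(3·2^r − (-3)^r) + 5·(-3)^r = 3·2^{r+1} − 2·(-3)^r + 5·(-3)^r = 3·2^{r+1} + 3·(-3)^r = 3·2^{r+1} − (-3)^{r+1}.
Hence g_n = 3·2^n − (-3)^n for every n ≥ 1, by induction.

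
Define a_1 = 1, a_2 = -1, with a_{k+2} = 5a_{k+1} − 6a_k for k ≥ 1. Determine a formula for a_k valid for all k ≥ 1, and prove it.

Claim: a_k = 2·2^k − 3^k.

Base cases: a_1 = 1 and 2·2^1 − 3^1 = 1; a_2 = -1 and 2·2^2 − 3^2 = -1.
Assume a_i = 2·2^i − 3^i for all 1 ≤ i ≤ j, where j ≥ 2.
Then a_{j+1} = 5a_j − 6a_{j−1} = 5·(2·2^j − 3^j) − 6·(2·2^{j−1} − 3^{j−1}) = 2·(5·2 − 6)2^{j−1} − (5·3 − 6)3^{j−1} = 8·2^{j−1} − 9·3^{j−1} = 2·2^{j+1} − 3^{j+1}.
Hence a_k = 2·2^k − 3^k for every k ≥ 1, by strong induction.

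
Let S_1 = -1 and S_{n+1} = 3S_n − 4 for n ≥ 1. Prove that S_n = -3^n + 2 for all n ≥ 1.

Base case: S_1 = -1, and -3^1 + 2 = -3 + 2 = -1.
Assume S_r = -3^r + 2 for some r ≥ 1.
Then S_{r+1} = 3S_r − 4 = 3·(-3^r + 2) − 4 = -3^{r+1} + 6 − 4 = -3^{r+1} + 2.
This completes the inductive step, so S_n = -3^n + 2 for all n ≥ 1.

S_n = -3^n + 2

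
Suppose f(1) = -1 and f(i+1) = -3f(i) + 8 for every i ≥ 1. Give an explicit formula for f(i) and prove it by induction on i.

Claim: f(i) = (-3)^i + 2.

Base case: f(1) = -1, and (-3)^1 + 2 = -3 + 2 = -1.
Assume f(k) = (-3)^k + 2 for some k ≥ 1.
Then f(k+1) = -3f(k) + 8 = -3·((-3)^k + 2) + 8 = -3·(-3)^k − 6 + 8 = (-3)^{k+1} + 2.
By induction, f(i) = (-3)^i + 2 for all i ≥ 1.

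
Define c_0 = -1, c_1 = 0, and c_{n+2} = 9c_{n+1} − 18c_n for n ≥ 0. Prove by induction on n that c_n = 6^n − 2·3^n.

Base cases: c_0 = -1 and 6^0 − 2·3^0 = -1; c_1 = 0 and 6^1 − 2·3^1 = 0.
Assume c_j = 6^j − 2·3^j for all 0 ≤ j ≤ k, where k ≥ 1.
Then c_{k+1} = 9c_k − 18c_{k−1} = 9·(6^k − 2·3^k) − 18·(6^{k−1} − 2·3^{k−1}) = (9·6 − 18)6^{k−1} − 2·(9·3 − 18)3^{k−1} = 36·6^{k−1} − 18·3^{k−1} = 6^{k+1} − 2·3^{k+1}.
Hence c_n = 6^n − 2·3^n for every n ≥ 0, by strong induction.

c_n = 6^n − 2·3^n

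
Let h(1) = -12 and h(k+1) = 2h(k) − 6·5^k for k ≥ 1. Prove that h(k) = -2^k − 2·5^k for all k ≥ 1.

Base case: h(1) = -12, and -2^1 − 2·5^1 = -2 − 10 = -12.
Assume h(r) = -2^r − 2·5^r for some r ≥ 1.
Then h(r+1) = 2h(r) − 6·5^r = 2·(-2^r − 2·5^r) − 6·5^r = -2^{r+1} − 4·5^r − 6·5^r = -2^{r+1} − 10·5^r = -2^{r+1} − 2·5^{r+1}.
This completes the inductive step, so h(k) = -2^k − 2·5^k for all k ≥ 1.

h(k) = -2^k − 2·5^k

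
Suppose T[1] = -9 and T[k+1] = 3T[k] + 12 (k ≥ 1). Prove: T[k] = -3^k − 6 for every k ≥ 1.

Base case: T[1] = -9, and -3^1 − 6 = -3 − 6 = -9.
Assume T[m] = -3^m − 6 for some m ≥ 1.
Then T[m+1] = 3T[m] + 12 = 3·(-3^m − 6) + 12 = -3^{m+1} − 18 + 12 = -3^{m+1} − 6.
Hence T[k] = -3^k − 6 for every k ≥ 1, by induction.

T[k] = -3^k − 6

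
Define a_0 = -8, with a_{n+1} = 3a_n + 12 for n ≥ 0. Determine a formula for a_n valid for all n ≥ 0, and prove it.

Claim: a_n = -2·3^n − 6.

Base case: a_0 = -8, and -2·3^0 − 6 = -2 − 6 = -8.
Assume a_m = -2·3^m − 6 for some m ≥ 0.
Then a_{m+1} = 3a_m + 12 = 3·(-2·3^m − 6) + 12 = -6·3^m − 18 + 12 = -2·3^{m+1} − 6.
So the formula holds for m+1, and by induction a_n = -2·3^n − 6 for all n ≥ 0.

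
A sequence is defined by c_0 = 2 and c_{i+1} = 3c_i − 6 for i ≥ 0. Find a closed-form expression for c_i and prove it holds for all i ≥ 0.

Claim: c_i = -3^i + 3.

Base case: c_0 = 2, and -3^0 + 3 = -1 + 3 = 2.
Assume c_k = -3^k + 3 for some k ≥ 0.
Then c_{k+1} = 3c_k − 6 = 3·(-3^k + 3) − 6 = -3^{k+1} + 9 − 6 = -3^{k+1} + 3.
Hence c_i = -3^i + 3 for every i ≥ 0, by induction.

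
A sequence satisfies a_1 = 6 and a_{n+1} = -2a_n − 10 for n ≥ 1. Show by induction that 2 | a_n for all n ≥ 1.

Base case: a_1 = 6 = 2·3, so 2 | a_1.
Assume 2 | a_m, so a_m = 2t for some integer t.
Then a_{m+1} = -2a_m − 10 = -2·(2t) − 10 = 2(-2t − 5), so 2 | a_{m+1}.
By induction, 2 | a_n for all n ≥ 1.

2 | a_n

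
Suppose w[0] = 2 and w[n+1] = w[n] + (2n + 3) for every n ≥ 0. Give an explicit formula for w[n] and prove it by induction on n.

Claim: w[n] = n^2 + 2n + 2.

Base case: w[0] = 2, and 0^2 + 2·0 + 2 = 2.
Assume w[k] = k^2 + 2k + 2.
Then w[k+1] = w[k] + (2k + 3) = (k^2 + 2k + 2) + (2k + 3) = k^2 + 4k + 5,
and (k+1)^2 + 2·(k+1) + 2 = k^2 + 4k + 5.
This completes the inductive step, so w[n] = n^2 + 2n + 2 for all n ≥ 0.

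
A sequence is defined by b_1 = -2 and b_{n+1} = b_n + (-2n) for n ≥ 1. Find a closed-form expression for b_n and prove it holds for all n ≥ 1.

Claim: b_n = -n^2 + n − 2.

Base case: b_1 = -2, and -1^2 + 1 − 2 = -2.
Assume b_m = -m^2 + m − 2.
Then b_{m+1} = b_m + (-2m) = (-m^2 + m − 2) + (-2m) = -m^2 − m − 2,
and -(m+1)^2 + (m+1) − 2 = -m^2 − m − 2.
Hence b_n = -n^2 + n − 2 for every n ≥ 1, by induction.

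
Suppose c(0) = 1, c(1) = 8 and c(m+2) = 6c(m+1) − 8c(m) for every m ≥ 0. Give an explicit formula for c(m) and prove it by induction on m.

Claim: c(m) = 3·4^m − 2·2^m.

Base cases: c(0) = 1 and 3·4^0 − 2·2^0 = 1; c(1) = 8 and 3·4^1 − 2·2^1 = 8.
Assume c(j) = 3·4^j − 2·2^j for all 0 ≤ j ≤ k, where k ≥ 1.
Then c(k+1) = 6c(k) − 8c(k−1) = 6·(3·4^k − 2·2^k) − 8·(3·4^{k−1} − 2·2^{k−1}) = 3·(6·4 − 8)4^{k−1} − 2·(6·2 − 8)2^{k−1} = 48·4^{k−1} − 8·2^{k−1} = 3·4^{k+1} − 2·2^{k+1}.
Hence c(m) = 3·4^m − 2·2^m for every m ≥ 0, by strong induction.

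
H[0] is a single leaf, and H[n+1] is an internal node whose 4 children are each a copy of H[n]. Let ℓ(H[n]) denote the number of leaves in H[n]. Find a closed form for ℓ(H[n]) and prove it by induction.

Claim: ℓ(H[n]) = 4^n.

Base case: ℓ(H[0]) = 1, and 4^0 = 1.
Assume ℓ(H[m]) = 4^m.
Then ℓ(H[m+1]) = 4·ℓ(H[m]) = 4·4^m = 4^{m+1}.
This completes the inductive step, so ℓ(H[n]) = 4^n for all n ≥ 0.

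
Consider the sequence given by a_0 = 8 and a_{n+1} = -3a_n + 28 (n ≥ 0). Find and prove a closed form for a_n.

Claim: a_n = (-3)^n + 7.

Base case: a_0 = 8, and (-3)^0 + 7 = 1 + 7 = 8.
Assume a_k = (-3)^k + 7 for some k ≥ 0.
Then a_{k+1} = -3a_k + 28 = -3·((-3)^k + 7) + 28 = -3·(-3)^k − 21 + 28 = (-3)^{k+1} + 7.
This completes the inductive step, so a_n = (-3)^n + 7 for all n ≥ 0.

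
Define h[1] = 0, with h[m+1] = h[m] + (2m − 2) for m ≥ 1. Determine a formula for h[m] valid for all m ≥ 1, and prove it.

Claim: h[m] = m^2 − 3m + 2.

Base case: h[1] = 0, and 1^2 − 3·1 + 2 = 0.
Assume h[j] = j^2 − 3j + 2.
Then h[j+1] = h[j] + (2j − 2) = (j^2 − 3j + 2) + (2j − 2) = j^2 − j,
and (j+1)^2 − 3·(j+1) + 2 = j^2 − j.
Hence h[m] = m^2 − 3m + 2 for every m ≥ 1, by induction.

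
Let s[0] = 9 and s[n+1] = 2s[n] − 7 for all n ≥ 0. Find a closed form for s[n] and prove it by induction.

Claim: s[n] = 2^{n+1} + 7.

Base case: s[0] = 9, and 2^{0+1} + 7 = 2 + 7 = 9.
Assume s[r] = 2^{r+1} + 7 for some r ≥ 0.
Then s[r+1] = 2s[r] − 7 = 2·(2^{r+1} + 7) − 7 = 2^{r+2} + 14 − 7 = 2^{r+2} + 7.
So the formula holds for r+1, and by induction s[n] = 2^{n+1} + 7 for all n ≥ 0.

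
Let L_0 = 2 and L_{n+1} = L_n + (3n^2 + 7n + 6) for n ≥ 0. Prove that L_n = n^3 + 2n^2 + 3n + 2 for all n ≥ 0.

Base case: L_0 = 2, and 0^3 + 2·0^2 + 3·0 + 2 = 2.
Assume L_k = k^3 + 2k^2 + 3k + 2.
Then L_{k+1} = L_k + (3k^2 + 7k + 6) = (k^3 + 2k^2 + 3k + 2) + (3k^2 + 7k + 6) = k^3 + 5k^2 + 10k + 8,
and (k+1)^3 + 2·(k+1)^2 + 3·(k+1) + 2 = k^3 + 5k^2 + 10k + 8.
By induction, L_n = n^3 + 2n^2 + 3n + 2 for all n ≥ 0.

L_n = n^3 + 2n^2 + 3n + 2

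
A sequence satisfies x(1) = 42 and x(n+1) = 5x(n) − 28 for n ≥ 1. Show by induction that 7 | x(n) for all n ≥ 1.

Base case: x(1) = 42 = 7·6, so 7 | x(1).
Assume 7 | x(j), so x(j) = 7t for some integer t.
Then x(j+1) = 5x(j) − 28 = 5·(7t) − 28 = 7(5t − 4), so 7 | x(j+1).
So the property holds for j+1, and by induction 7 | x(n) for all n ≥ 1.

7 | x(n)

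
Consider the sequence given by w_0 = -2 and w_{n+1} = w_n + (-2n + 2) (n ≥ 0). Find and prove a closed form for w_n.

Claim: w_n = -n^2 + 3n − 2.

Base case: w_0 = -2, and -0^2 + 3·0 − 2 = -2.
Assume w_r = -r^2 + 3r − 2.
Then w_{r+1} = w_r + (-2r + 2) = (-r^2 + 3r − 2) + (-2r + 2) = -r^2 + r,
and -(r+1)^2 + 3·(r+1) − 2 = -r^2 + r.
This completes the inductive step, so w_n = -n^2 + 3n − 2 for all n ≥ 0.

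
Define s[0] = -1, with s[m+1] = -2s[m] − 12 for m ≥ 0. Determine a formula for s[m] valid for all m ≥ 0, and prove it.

Claim: s[m] = 3·(-2)^m − 4.

Base case: s[0] = -1, and 3·(-2)^0 − 4 = 3 − 4 = -1.
Assume s[j] = 3·(-2)^j − 4 for some j ≥ 0.
Then s[j+1] = -2s[j] − 12 = -2·(3·(-2)^j − 4) − 12 = -6·(-2)^j + 8 − 12 = 3·(-2)^{j+1} − 4.
By induction, s[m] = 3·(-2)^m − 4 for all m ≥ 0.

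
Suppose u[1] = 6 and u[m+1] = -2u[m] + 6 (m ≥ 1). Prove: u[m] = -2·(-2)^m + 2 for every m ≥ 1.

Base case: u[1] = 6, and -2·(-2)^1 + 2 = 4 + 2 = 6.
Assume u[r] = -2·(-2)^r + 2 for some r ≥ 1.
Then u[r+1] = -2u[r] + 6 = -2·(-2·(-2)^r + 2) + 6 = 4·(-2)^r − 4 + 6 = -2·(-2)^{r+1} + 2.
Hence u[m] = -2·(-2)^m + 2 for every m ≥ 1, by induction.

u[m] = -2·(-2)^m + 2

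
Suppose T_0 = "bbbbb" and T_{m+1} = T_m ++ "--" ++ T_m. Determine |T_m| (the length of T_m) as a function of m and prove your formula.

Claim: |T_m| = 7·2^m − 2.

Base case: |T_0| = 5, and 7·2^0 − 2 = 5.
Assume |T_j| = 7·2^j − 2.
Then |T_{j+1}| = |T_j| + 2 + |T_j| = 2|T_j| + 2 = 2(7·2^j − 2) + 2 = 7·2^{j+1} − 4 + 2 = 7·2^{j+1} − 2.
Hence |T_m| = 7·2^m − 2 for every m ≥ 0, by induction.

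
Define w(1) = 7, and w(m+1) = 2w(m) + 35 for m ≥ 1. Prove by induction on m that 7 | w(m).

Base case: w(1) = 7 = 7·1, so 7 | w(1).
Assume 7 | w(j), so w(j) = 7t for some integer t.
Then w(j+1) = 2w(j) + 35 = 2·(7t) + 35 = 7(2t + 5), so 7 | w(j+1).
So the property holds for j+1, and by induction 7 | w(m) for all m ≥ 1.

7 | w(m)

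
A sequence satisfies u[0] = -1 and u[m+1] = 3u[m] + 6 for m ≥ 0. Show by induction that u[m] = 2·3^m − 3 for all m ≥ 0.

Base case: u[0] = -1, and 2·3^0 − 3 = 2 − 3 = -1.
Assume u[k] = 2·3^k − 3 for some k ≥ 0.
Then u[k+1] = 3u[k] + 6 = 3·(2·3^k − 3) + 6 = 6·3^k − 9 + 6 = 2·3^{k+1} − 3.
By induction, u[m] = 2·3^m − 3 for all m ≥ 0.

u[m] = 2·3^m − 3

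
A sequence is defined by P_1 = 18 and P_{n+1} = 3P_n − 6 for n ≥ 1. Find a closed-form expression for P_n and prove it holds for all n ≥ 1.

Claim: P_n = 5·3^n + 3.

Base case: P_1 = 18, and 5·3^1 + 3 = 15 + 3 = 18.
Assume P_k = 5·3^k + 3 for some k ≥ 1.
Then P_{k+1} = 3P_k − 6 = 3·(5·3^k + 3) − 6 = 15·3^k + 9 − 6 = 5·3^{k+1} + 3.
So the formula holds for k+1, and by induction P_n = 5·3^n + 3 for all n ≥ 1.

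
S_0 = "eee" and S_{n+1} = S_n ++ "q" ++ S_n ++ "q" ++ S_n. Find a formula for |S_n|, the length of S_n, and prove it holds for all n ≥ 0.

Claim: |S_n| = 4·3^n − 1.

Base case: |S_0| = 3, and 4·3^0 − 1 = 3.
Assume |S_k| = 4·3^k − 1.
Then |S_{k+1}| = 3|S_k| + 2 = 3(4·3^k − 1) + 2 = 4·3^{k+1} − 3 + 2 = 4·3^{k+1} − 1.
So the formula holds for k+1, and by induction |S_n| = 4·3^n − 1 for all n ≥ 0.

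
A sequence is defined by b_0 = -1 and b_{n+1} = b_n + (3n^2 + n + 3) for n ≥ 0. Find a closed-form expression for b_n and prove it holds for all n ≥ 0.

Claim: b_n = n^3 − n^2 + 3n − 1.

Base case: b_0 = -1, and 0^3 − 0^2 + 3·0 − 1 = -1.
Assume b_j = j^3 − j^2 + 3j − 1.
Then b_{j+1} = b_j + (3j^2 + j + 3) = (j^3 − j^2 + 3j − 1) + (3j^2 + j + 3) = j^3 + 2j^2 + 4j + 2,
and (j+1)^3 − (j+1)^2 + 3·(j+1) − 1 = j^3 + 2j^2 + 4j + 2.
This completes the inductive step, so b_n = n^3 − n^2 + 3n − 1 for all n ≥ 0.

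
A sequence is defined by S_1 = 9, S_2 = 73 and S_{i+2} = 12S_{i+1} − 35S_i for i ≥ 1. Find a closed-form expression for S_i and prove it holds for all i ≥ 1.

Claim: S_i = -5^i + 2·7^i.

Base cases: S_1 = 9 and -5^1 + 2·7^1 = 9; S_2 = 73 and -5^2 + 2·7^2 = 73.
Assume S_j = -5^j + 2·7^j for all 1 ≤ j ≤ m, where m ≥ 2.
Then S_{m+1} = 12S_m − 35S_{m−1} = 12·(-5^m + 2·7^m) − 35·(-5^{m−1} + 2·7^{m−1}) = -(12·5 − 35)5^{m−1} + 2·(12·7 − 35)7^{m−1} = -25·5^{m−1} + 98·7^{m−1} = -5^{m+1} + 2·7^{m+1}.
This completes the inductive step, so S_i = -5^i + 2·7^i for all i ≥ 1.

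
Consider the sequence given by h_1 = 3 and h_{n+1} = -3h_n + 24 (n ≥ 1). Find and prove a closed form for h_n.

Claim: h_n = (-3)^n + 6.

Base case: h_1 = 3, and (-3)^1 + 6 = -3 + 6 = 3.
Assume h_k = (-3)^k + 6 for some k ≥ 1.
Then h_{k+1} = -3h_k + 24 = -3·((-3)^k + 6) + 24 = -3·(-3)^k − 18 + 24 = (-3)^{k+1} + 6.
This completes the inductive step, so h_n = (-3)^n + 6 for all n ≥ 1.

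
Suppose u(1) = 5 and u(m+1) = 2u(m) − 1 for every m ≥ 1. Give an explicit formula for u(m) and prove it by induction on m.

Claim: u(m) = 2^{m+1} + 1.

Base case: u(1) = 5, and 2^{1+1} + 1 = 4 + 1 = 5.
Assume u(r) = 2^{r+1} + 1 for some r ≥ 1.
Then u(r+1) = 2u(r) − 1 = 2·(2^{r+1} + 1) − 1 = 2^{r+2} + 2 − 1 = 2^{r+2} + 1.
By induction, u(m) = 2^{m+1} + 1 for all m ≥ 1.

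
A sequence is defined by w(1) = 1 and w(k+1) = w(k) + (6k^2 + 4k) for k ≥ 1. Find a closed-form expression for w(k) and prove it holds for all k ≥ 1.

Claim: w(k) = 2k^3 − k^2 − k + 1.

Base case: w(1) = 1, and 2·1^3 − 1^2 − 1 + 1 = 1.
Assume w(r) = 2r^3 − r^2 − r + 1.
Then w(r+1) = w(r) + (6r^2 + 4r) = (2r^3 − r^2 − r + 1) + (6r^2 + 4r) = 2r^3 + 5r^2 + 3r + 1,
and 2·(r+1)^3 − (r+1)^2 − (r+1) + 1 = 2r^3 + 5r^2 + 3r + 1.
This completes the inductive step, so w(k) = 2k^3 − k^2 − k + 1 for all k ≥ 1.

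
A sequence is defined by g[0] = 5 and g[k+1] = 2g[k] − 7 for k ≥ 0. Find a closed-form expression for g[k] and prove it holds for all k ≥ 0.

Claim: g[k] = -2^{k+1} + 7.

Base case: g[0] = 5, and -2^{0+1} + 7 = -2 + 7 = 5.
Assume g[j] = -2^{j+1} + 7 for some j ≥ 0.
Then g[j+1] = 2g[j] − 7 = 2·(-2^{j+1} + 7) − 7 = -2^{j+2} + 14 − 7 = -2^{j+2} + 7.
So the formula holds for j+1, and by induction g[k] = -2^{k+1} + 7 for all k ≥ 0.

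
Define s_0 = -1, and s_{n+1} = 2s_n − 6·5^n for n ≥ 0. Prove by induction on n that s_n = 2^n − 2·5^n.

Base case: s_0 = -1, and 2^0 − 2·5^0 = 1 − 2 = -1.
Assume s_j = 2^j − 2·5^j for some j ≥ 0.
Then s_{j+1} = 2s_j − 6·5^j = 2·(2^j − 2·5^j) − 6·5^j = 2^{j+1} − 4·5^j − 6·5^j = 2^{j+1} − 10·5^j = 2^{j+1} − 2·5^{j+1}.
Hence s_n = 2^n − 2·5^n for every n ≥ 0, by induction.

s_n = 2^n − 2·5^n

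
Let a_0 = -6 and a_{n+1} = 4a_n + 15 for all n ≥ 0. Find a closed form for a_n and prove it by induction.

Claim: a_n = -4^n − 5.

Base case: a_0 = -6, and -4^0 − 5 = -1 − 5 = -6.
Assume a_k = -4^k − 5 for some k ≥ 0.
Then a_{k+1} = 4a_k + 15 = 4·(-4^k − 5) + 15 = -4^{k+1} − 20 + 15 = -4^{k+1} − 5.
So the formula holds for k+1, and by induction a_n = -4^n − 5 for all n ≥ 0.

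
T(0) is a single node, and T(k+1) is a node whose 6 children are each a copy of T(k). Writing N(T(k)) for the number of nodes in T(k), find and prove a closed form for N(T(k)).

Claim: N(T(k)) = (6^{k+1} − 1)/5.

Base case: N(T(0)) = 1, and (6^{0+1} − 1)/5 = 1.
Assume N(T(r)) = (6^{r+1} − 1)/5.
Then N(T(r+1)) = 1 + 6N(T(r)) = 1 + 6·(6^{r+1} − 1)/5 = 1 + (6^{r+2} − 6)/5 = (5 + 6^{r+2} − 6)/5 = (6^{r+2} − 1)/5.
This completes the inductive step, so N(T(k)) = (6^{k+1} − 1)/5 for all k ≥ 0.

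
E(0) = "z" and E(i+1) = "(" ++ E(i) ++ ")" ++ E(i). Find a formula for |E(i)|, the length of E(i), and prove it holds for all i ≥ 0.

Claim: |E(i)| = 3·2^i − 2.

Base case: |E(0)| = 1, and 3·2^0 − 2 = 1.
Assume |E(m)| = 3·2^m − 2.
Then |E(m+1)| = 1 + |E(m)| + 1 + |E(m)| = 2|E(m)| + 2 = 2(3·2^m − 2) + 2 = 3·2^{m+1} − 4 + 2 = 3·2^{m+1} − 2.
Hence |E(i)| = 3·2^i − 2 for every i ≥ 0, by induction.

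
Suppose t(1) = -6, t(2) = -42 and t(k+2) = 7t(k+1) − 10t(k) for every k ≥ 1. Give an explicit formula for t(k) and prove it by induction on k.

Claim: t(k) = 2·2^k − 2·5^k.

Base cases: t(1) = -6 and 2·2^1 − 2·5^1 = -6; t(2) = -42 and 2·2^2 − 2·5^2 = -42.
Assume t(j) = 2·2^j − 2·5^j for all 1 ≤ j ≤ r, where r ≥ 2.
Then t(r+1) = 7t(r) − 10t(r−1) = 7·(2·2^r − 2·5^r) − 10·(2·2^{r−1} − 2·5^{r−1}) = 2·(7·2 − 10)2^{r−1} − 2·(7·5 − 10)5^{r−1} = 8·2^{r−1} − 50·5^{r−1} = 2·2^{r+1} − 2·5^{r+1}.
Hence t(k) = 2·2^k − 2·5^k for every k ≥ 1, by strong induction.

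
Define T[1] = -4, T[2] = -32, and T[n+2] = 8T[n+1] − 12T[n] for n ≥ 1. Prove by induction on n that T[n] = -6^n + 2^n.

Base cases: T[1] = -4 and -6^1 + 2^1 = -4; T[2] = -32 and -6^2 + 2^2 = -32.
Assume T[j] = -6^j + 2^j for all 1 ≤ j ≤ k, where k ≥ 2.
Then T[k+1] = 8T[k] − 12T[k−1] = 8·(-6^k + 2^k) − 12·(-6^{k−1} + 2^{k−1}) = -(8·6 − 12)6^{k−1} + (8·2 − 12)2^{k−1} = -36·6^{k−1} + 4·2^{k−1} = -6^{k+1} + 2^{k+1}.
So the formula holds for k+1, and by strong induction T[n] = -6^n + 2^n for all n ≥ 1.

T[n] = -6^n + 2^n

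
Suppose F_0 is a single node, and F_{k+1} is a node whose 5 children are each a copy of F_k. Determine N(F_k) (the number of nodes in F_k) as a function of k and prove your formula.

Claim: N(F_k) = (5^{k+1} − 1)/4.

Base case: N(F_0) = 1, and (5^{0+1} − 1)/4 = 1.
Assume N(F_m) = (5^{m+1} − 1)/4.
Then N(F_{m+1}) = 1 + 5N(F_m) = 1 + 5·(5^{m+1} − 1)/4 = 1 + (5^{m+2} − 5)/4 = (4 + 5^{m+2} − 5)/4 = (5^{m+2} − 1)/4.
Hence N(F_k) = (5^{k+1} − 1)/4 for every k ≥ 0, by induction.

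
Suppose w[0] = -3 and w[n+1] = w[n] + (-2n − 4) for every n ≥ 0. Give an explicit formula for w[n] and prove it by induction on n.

Claim: w[n] = -n^2 − 3n − 3.

Base case: w[0] = -3, and -0^2 − 3·0 − 3 = -3.
Assume w[r] = -r^2 − 3r − 3.
Then w[r+1] = w[r] + (-2r − 4) = (-r^2 − 3r − 3) + (-2r − 4) = -r^2 − 5r − 7,
and -(r+1)^2 − 3·(r+1) − 3 = -r^2 − 5r − 7.
This completes the inductive step, so w[n] = -n^2 − 3n − 3 for all n ≥ 0.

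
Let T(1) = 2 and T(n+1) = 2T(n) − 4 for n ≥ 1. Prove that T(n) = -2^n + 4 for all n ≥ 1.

Base case: T(1) = 2, and -2^1 + 4 = -2 + 4 = 2.
Assume T(m) = -2^m + 4 for some m ≥ 1.
Then T(m+1) = 2T(m) − 4 = 2·(-2^m + 4) − 4 = -2^{m+1} + 8 − 4 = -2^{m+1} + 4.
By induction, T(n) = -2^n + 4 for all n ≥ 1.

T(n) = -2^n + 4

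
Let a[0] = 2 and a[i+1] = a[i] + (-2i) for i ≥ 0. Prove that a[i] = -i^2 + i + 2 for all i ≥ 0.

Base case: a[0] = 2, and -0^2 + 0 + 2 = 2.
Assume a[r] = -r^2 + r + 2.
Then a[r+1] = a[r] + (-2r) = (-r^2 + r + 2) + (-2r) = -r^2 − r + 2,
and -(r+1)^2 + (r+1) + 2 = -r^2 − r + 2.
Hence a[i] = -i^2 + i + 2 for every i ≥ 0, by induction.

a[i] = -i^2 + i + 2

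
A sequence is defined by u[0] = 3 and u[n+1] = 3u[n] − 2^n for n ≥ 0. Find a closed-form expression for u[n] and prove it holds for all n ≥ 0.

Claim: u[n] = 2·3^n + 2^n.

Base case: u[0] = 3, and 2·3^0 + 2^0 = 2 + 1 = 3.
Assume u[m] = 2·3^m + 2^m for some m ≥ 0.
Then u[m+1] = 3u[m] − 2^m = 3·(2·3^m + 2^m) − 2^m = 2·3^{m+1} + 3·2^m − 2^m = 2·3^{m+1} + 2·2^m = 2·3^{m+1} + 2^{m+1}.
So the formula holds for m+1, and by induction u[n] = 2·3^n + 2^n for all n ≥ 0.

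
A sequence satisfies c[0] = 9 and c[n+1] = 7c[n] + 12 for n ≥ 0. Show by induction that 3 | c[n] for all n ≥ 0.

Base case: c[0] = 9 = 3·3, so 3 | c[0].
Assume 3 | c[k], so c[k] = 3t for some integer t.
Then c[k+1] = 7c[k] + 12 = 7·(3t) + 12 = 3(7t + 4), so 3 | c[k+1].
This completes the inductive step, so 3 | c[n] for all n ≥ 0.

3 | c[n]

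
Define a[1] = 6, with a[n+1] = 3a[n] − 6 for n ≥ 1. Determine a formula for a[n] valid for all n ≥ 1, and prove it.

Claim: a[n] = 3^n + 3.

Base case: a[1] = 6, and 3^1 + 3 = 3 + 3 = 6.
Assume a[m] = 3^m + 3 for some m ≥ 1.
Then a[m+1] = 3a[m] − 6 = 3·(3^m + 3) − 6 = 3^{m+1} + 9 − 6 = 3^{m+1} + 3.
This completes the inductive step, so a[n] = 3^n + 3 for all n ≥ 1.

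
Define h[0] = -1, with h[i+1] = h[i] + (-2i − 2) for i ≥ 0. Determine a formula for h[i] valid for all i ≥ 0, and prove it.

Claim: h[i] = -i^2 − i − 1.

Base case: h[0] = -1, and -0^2 − 0 − 1 = -1.
Assume h[r] = -r^2 − r − 1.
Then h[r+1] = h[r] + (-2r − 2) = (-r^2 − r − 1) + (-2r − 2) = -r^2 − 3r − 3,
and -(r+1)^2 − (r+1) − 1 = -r^2 − 3r − 3.
This completes the inductive step, so h[i] = -i^2 − i − 1 for all i ≥ 0.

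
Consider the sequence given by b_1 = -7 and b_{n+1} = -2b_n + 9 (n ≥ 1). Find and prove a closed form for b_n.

Claim: b_n = 5·(-2)^n + 3.

Base case: b_1 = -7, and 5·(-2)^1 + 3 = -10 + 3 = -7.
Assume b_m = 5·(-2)^m + 3 for some m ≥ 1.
Then b_{m+1} = -2b_m + 9 = -2·(5·(-2)^m + 3) + 9 = -10·(-2)^m − 6 + 9 = 5·(-2)^{m+1} + 3.
Hence b_n = 5·(-2)^n + 3 for every n ≥ 1, by induction.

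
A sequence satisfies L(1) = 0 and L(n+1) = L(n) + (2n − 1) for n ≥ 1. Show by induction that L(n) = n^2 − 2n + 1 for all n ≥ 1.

Base case: L(1) = 0, and 1^2 − 2·1 + 1 = 0.
Assume L(k) = k^2 − 2k + 1.
Then L(k+1) = L(k) + (2k − 1) = (k^2 − 2k + 1) + (2k − 1) = k^2,
and (k+1)^2 − 2·(k+1) + 1 = k^2.
Hence L(n) = n^2 − 2n + 1 for every n ≥ 1, by induction.

L(n) = n^2 − 2n + 1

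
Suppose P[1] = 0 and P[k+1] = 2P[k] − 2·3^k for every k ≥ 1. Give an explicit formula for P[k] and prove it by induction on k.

Claim: P[k] = 3·2^k − 2·3^k.

Base case: P[1] = 0, and 3·2^1 − 2·3^1 = 6 − 6 = 0.
Assume P[m] = 3·2^m − 2·3^m for some m ≥ 1.
Then P[m+1] = 2P[m] − 2·3^m = 2·(3·2^m − 2·3^m) − 2·3^m = 3·2^{m+1} − 4·3^m − 2·3^m = 3·2^{m+1} − 6·3^m = 3·2^{m+1} − 2·3^{m+1}.
This completes the inductive step, so P[k] = 3·2^k − 2·3^k for all k ≥ 1.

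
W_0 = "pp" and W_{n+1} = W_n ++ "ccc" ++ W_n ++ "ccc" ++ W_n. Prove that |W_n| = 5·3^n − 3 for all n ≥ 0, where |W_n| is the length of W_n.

Base case: |W_0| = 2, and 5·3^0 − 3 = 2.
Assume |W_r| = 5·3^r − 3.
Then |W_{r+1}| = 3|W_r| + 6 = 3(5·3^r − 3) + 6 = 5·3^{r+1} − 9 + 6 = 5·3^{r+1} − 3.
This completes the inductive step, so |W_n| = 5·3^n − 3 for all n ≥ 0.

|W_n| = 5·3^n − 3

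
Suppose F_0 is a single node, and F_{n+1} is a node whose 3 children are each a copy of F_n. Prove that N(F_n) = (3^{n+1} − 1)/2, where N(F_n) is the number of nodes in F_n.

Base case: N(F_0) = 1, and (3^{0+1} − 1)/2 = 1.
Assume N(F_r) = (3^{r+1} − 1)/2.
Then N(F_{r+1}) = 1 + 3N(F_r) = 1 + 3·(3^{r+1} − 1)/2 = 1 + (3^{r+2} − 3)/2 = (2 + 3^{r+2} − 3)/2 = (3^{r+2} − 1)/2.
By induction, N(F_n) = (3^{n+1} − 1)/2 for all n ≥ 0.

N(F_n) = (3^{n+1} − 1)/2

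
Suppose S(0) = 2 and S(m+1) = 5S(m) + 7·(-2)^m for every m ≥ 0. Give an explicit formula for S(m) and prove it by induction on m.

Claim: S(m) = 3·5^m − (-2)^m.

Base case: S(0) = 2, and 3·5^0 − (-2)^0 = 3 − 1 = 2.
Assume S(j) = 3·5^j − (-2)^j for some j ≥ 0.
Then S(j+1) = 5S(j) + 7·(-2)^j = 5·(3·5^j − (-2)^j) + 7·(-2)^j = 3·5^{j+1} − 5·(-2)^j + 7·(-2)^j = 3·5^{j+1} + 2·(-2)^j = 3·5^{j+1} − (-2)^{j+1}.
Hence S(m) = 3·5^m − (-2)^m for every m ≥ 0, by induction.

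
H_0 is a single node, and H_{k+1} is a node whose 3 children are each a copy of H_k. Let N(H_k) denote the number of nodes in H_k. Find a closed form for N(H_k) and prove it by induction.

Claim: N(H_k) = (3^{k+1} − 1)/2.

Base case: N(H_0) = 1, and (3^{0+1} − 1)/2 = 1.
Assume N(H_m) = (3^{m+1} − 1)/2.
Then N(H_{m+1}) = 1 + 3N(H_m) = 1 + 3·(3^{m+1} − 1)/2 = 1 + (3^{m+2} − 3)/2 = (2 + 3^{m+2} − 3)/2 = (3^{m+2} − 1)/2.
By induction, N(H_k) = (3^{k+1} − 1)/2 for all k ≥ 0.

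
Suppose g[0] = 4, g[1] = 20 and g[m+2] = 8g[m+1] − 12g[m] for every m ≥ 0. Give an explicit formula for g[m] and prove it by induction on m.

Claim: g[m] = 3·6^m + 2^m.

Base cases: g[0] = 4 and 3·6^0 + 2^0 = 4; g[1] = 20 and 3·6^1 + 2^1 = 20.
Assume g[j] = 3·6^j + 2^j for all 0 ≤ j ≤ k, where k ≥ 1.
Then g[k+1] = 8g[k] − 12g[k−1] = 8·(3·6^k + 2^k) − 12·(3·6^{k−1} + 2^{k−1}) = 3·(8·6 − 12)6^{k−1} + (8·2 − 12)2^{k−1} = 108·6^{k−1} + 4·2^{k−1} = 3·6^{k+1} + 2^{k+1}.
Hence g[m] = 3·6^m + 2^m for every m ≥ 0, by strong induction.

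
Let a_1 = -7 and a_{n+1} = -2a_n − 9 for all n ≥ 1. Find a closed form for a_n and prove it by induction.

Claim: a_n = 2·(-2)^n − 3.

Base case: a_1 = -7, and 2·(-2)^1 − 3 = -4 − 3 = -7.
Assume a_k = 2·(-2)^k − 3 for some k ≥ 1.
Then a_{k+1} = -2a_k − 9 = -2·(2·(-2)^k − 3) − 9 = -4·(-2)^k + 6 − 9 = 2·(-2)^{k+1} − 3.
Hence a_n = 2·(-2)^n − 3 for every n ≥ 1, by induction.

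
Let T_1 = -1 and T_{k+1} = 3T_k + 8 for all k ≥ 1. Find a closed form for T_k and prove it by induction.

Claim: T_k = 3^k − 4.

Base case: T_1 = -1, and 3^1 − 4 = 3 − 4 = -1.
Assume T_m = 3^m − 4 for some m ≥ 1.
Then T_{m+1} = 3T_m + 8 = 3·(3^m − 4) + 8 = 3^{m+1} − 12 + 8 = 3^{m+1} − 4.
This completes the inductive step, so T_k = 3^k − 4 for all k ≥ 1.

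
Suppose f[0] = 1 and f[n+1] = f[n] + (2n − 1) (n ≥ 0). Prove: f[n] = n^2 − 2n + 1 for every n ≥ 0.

Base case: f[0] = 1, and 0^2 − 2·0 + 1 = 1.
Assume f[j] = j^2 − 2j + 1.
Then f[j+1] = f[j] + (2j − 1) = (j^2 − 2j + 1) + (2j − 1) = j^2,
and (j+1)^2 − 2·(j+1) + 1 = j^2.
Hence f[n] = n^2 − 2n + 1 for every n ≥ 0, by induction.

f[n] = n^2 − 2n + 1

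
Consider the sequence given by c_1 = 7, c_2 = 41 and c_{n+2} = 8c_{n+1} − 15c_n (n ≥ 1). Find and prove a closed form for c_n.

Claim: c_n = 2·5^n − 3^n.

Base cases: c_1 = 7 and 2·5^1 − 3^1 = 7; c_2 = 41 and 2·5^2 − 3^2 = 41.
Assume c_i = 2·5^i − 3^i for all 1 ≤ i ≤ j, where j ≥ 2.
Then c_{j+1} = 8c_j − 15c_{j−1} = 8·(2·5^j − 3^j) − 15·(2·5^{j−1} − 3^{j−1}) = 2·(8·5 − 15)5^{j−1} − (8·3 − 15)3^{j−1} = 50·5^{j−1} − 9·3^{j−1} = 2·5^{j+1} − 3^{j+1}.
This completes the inductive step, so c_n = 2·5^n − 3^n for all n ≥ 1.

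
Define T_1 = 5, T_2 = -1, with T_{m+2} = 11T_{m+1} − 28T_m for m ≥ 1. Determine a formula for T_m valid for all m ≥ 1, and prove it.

Claim: T_m = 3·4^m − 7^m.

Base cases: T_1 = 5 and 3·4^1 − 7^1 = 5; T_2 = -1 and 3·4^2 − 7^2 = -1.
Assume T_j = 3·4^j − 7^j for all 1 ≤ j ≤ r, where r ≥ 2.
Then T_{r+1} = 11T_r − 28T_{r−1} = 11·(3·4^r − 7^r) − 28·(3·4^{r−1} − 7^{r−1}) = 3·(11·4 − 28)4^{r−1} − (11·7 − 28)7^{r−1} = 48·4^{r−1} − 49·7^{r−1} = 3·4^{r+1} − 7^{r+1}.
This completes the inductive step, so T_m = 3·4^m − 7^m for all m ≥ 1.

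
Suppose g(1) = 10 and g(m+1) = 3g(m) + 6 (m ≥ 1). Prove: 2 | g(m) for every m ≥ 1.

Base case: g(1) = 10 = 2·5, so 2 | g(1).
Assume 2 | g(k), so g(k) = 2t for some integer t.
Then g(k+1) = 3g(k) + 6 = 3·(2t) + 6 = 2(3t + 3), so 2 | g(k+1).
So the property holds for k+1, and by induction 2 | g(m) for all m ≥ 1.

2 | g(m)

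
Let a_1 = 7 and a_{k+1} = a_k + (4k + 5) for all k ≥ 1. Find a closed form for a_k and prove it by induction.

Claim: a_k = 2k^2 + 3k + 2.

Base case: a_1 = 7, and 2·1^2 + 3·1 + 2 = 7.
Assume a_r = 2r^2 + 3r + 2.
Then a_{r+1} = a_r + (4r + 5) = (2r^2 + 3r + 2) + (4r + 5) = 2r^2 + 7r + 7,
and 2·(r+1)^2 + 3·(r+1) + 2 = 2r^2 + 7r + 7.
By induction, a_k = 2k^2 + 3k + 2 for all k ≥ 1.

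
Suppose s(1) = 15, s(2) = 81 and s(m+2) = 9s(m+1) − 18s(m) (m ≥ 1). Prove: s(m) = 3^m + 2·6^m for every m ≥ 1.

Base cases: s(1) = 15 and 3^1 + 2·6^1 = 15; s(2) = 81 and 3^2 + 2·6^2 = 81.
Assume s(j) = 3^j + 2·6^j for all 1 ≤ j ≤ r, where r ≥ 2.
Then s(r+1) = 9s(r) − 18s(r−1) = 9·(3^r + 2·6^r) − 18·(3^{r−1} + 2·6^{r−1}) = (9·3 − 18)3^{r−1} + 2·(9·6 − 18)6^{r−1} = 9·3^{r−1} + 72·6^{r−1} = 3^{r+1} + 2·6^{r+1}.
Hence s(m) = 3^m + 2·6^m for every m ≥ 1, by strong induction.

s(m) = 3^m + 2·6^m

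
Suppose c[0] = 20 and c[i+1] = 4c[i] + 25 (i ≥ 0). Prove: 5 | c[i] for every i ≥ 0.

Base case: c[0] = 20 = 5·4, so 5 | c[0].
Assume 5 | c[j], so c[j] = 5t for some integer t.
Then c[j+1] = 4c[j] + 25 = 4·(5t) + 25 = 5(4t + 5), so 5 | c[j+1].
Hence 5 | c[i] for every i ≥ 0, by induction.

5 | c[i]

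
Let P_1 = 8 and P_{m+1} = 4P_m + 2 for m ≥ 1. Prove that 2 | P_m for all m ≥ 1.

Base case: P_1 = 8 = 2·4, so 2 | P_1.
Assume 2 | P_j, so P_j = 2t for some integer t.
Then P_{j+1} = 4P_j + 2 = 4·(2t) + 2 = 2(4t + 1), so 2 | P_{j+1}.
This completes the inductive step, so 2 | P_m for all m ≥ 1.

2 | P_m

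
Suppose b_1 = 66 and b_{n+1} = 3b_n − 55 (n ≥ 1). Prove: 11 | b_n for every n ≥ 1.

Base case: b_1 = 66 = 11·6, so 11 | b_1.
Assume 11 | b_m, so b_m = 11t for some integer t.
Then b_{m+1} = 3b_m − 55 = 3·(11t) − 55 = 11(3t − 5), so 11 | b_{m+1}.
This completes the inductive step, so 11 | b_n for all n ≥ 1.

11 | b_n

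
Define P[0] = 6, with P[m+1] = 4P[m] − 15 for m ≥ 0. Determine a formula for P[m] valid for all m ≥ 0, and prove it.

Claim: P[m] = 4^m + 5.

Base case: P[0] = 6, and 4^0 + 5 = 1 + 5 = 6.
Assume P[r] = 4^r + 5 for some r ≥ 0.
Then P[r+1] = 4P[r] − 15 = 4·(4^r + 5) − 15 = 4^{r+1} + 20 − 15 = 4^{r+1} + 5.
So the formula holds for r+1, and by induction P[m] = 4^m + 5 for all m ≥ 0.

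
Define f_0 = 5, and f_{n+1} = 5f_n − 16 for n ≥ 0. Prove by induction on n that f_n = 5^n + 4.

Base case: f_0 = 5, and 5^0 + 4 = 1 + 4 = 5.
Assume f_m = 5^m + 4 for some m ≥ 0.
Then f_{m+1} = 5f_m − 16 = 5·(5^m + 4) − 16 = 5^{m+1} + 20 − 16 = 5^{m+1} + 4.
Hence f_n = 5^n + 4 for every n ≥ 0, by induction.

f_n = 5^n + 4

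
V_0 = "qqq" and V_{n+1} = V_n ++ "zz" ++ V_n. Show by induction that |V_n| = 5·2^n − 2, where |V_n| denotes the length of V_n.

Base case: |V_0| = 3, and 5·2^0 − 2 = 3.
Assume |V_m| = 5·2^m − 2.
Then |V_{m+1}| = |V_m| + 2 + |V_m| = 2|V_m| + 2 = 2(5·2^m − 2) + 2 = 5·2^{m+1} − 4 + 2 = 5·2^{m+1} − 2.
This completes the inductive step, so |V_n| = 5·2^n − 2 for all n ≥ 0.

|V_n| = 5·2^n − 2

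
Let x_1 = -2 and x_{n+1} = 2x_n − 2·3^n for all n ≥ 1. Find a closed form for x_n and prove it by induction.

Claim: x_n = 2·2^n − 2·3^n.

Base case: x_1 = -2, and 2·2^1 − 2·3^1 = 4 − 6 = -2.
Assume x_m = 2·2^m − 2·3^m for some m ≥ 1.
Then x_{m+1} = 2x_m − 2·3^m = 2·(2·2^m − 2·3^m) − 2·3^m = 2·2^{m+1} − 4·3^m − 2·3^m = 2·2^{m+1} − 6·3^m = 2·2^{m+1} − 2·3^{m+1}.
This completes the inductive step, so x_n = 2·2^n − 2·3^n for all n ≥ 1.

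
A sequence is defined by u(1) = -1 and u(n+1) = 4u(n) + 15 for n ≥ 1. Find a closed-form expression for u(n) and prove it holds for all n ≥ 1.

Claim: u(n) = 4^n − 5.

Base case: u(1) = -1, and 4^1 − 5 = 4 − 5 = -1.
Assume u(k) = 4^k − 5 for some k ≥ 1.
Then u(k+1) = 4u(k) + 15 = 4·(4^k − 5) + 15 = 4^{k+1} − 20 + 15 = 4^{k+1} − 5.
By induction, u(n) = 4^n − 5 for all n ≥ 1.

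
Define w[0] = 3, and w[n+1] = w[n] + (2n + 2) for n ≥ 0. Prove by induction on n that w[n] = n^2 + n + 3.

Base case: w[0] = 3, and 0^2 + 0 + 3 = 3.
Assume w[k] = k^2 + k + 3.
Then w[k+1] = w[k] + (2k + 2) = (k^2 + k + 3) + (2k + 2) = k^2 + 3k + 5,
and (k+1)^2 + (k+1) + 3 = k^2 + 3k + 5.
This completes the inductive step, so w[n] = n^2 + n + 3 for all n ≥ 0.

w[n] = n^2 + n + 3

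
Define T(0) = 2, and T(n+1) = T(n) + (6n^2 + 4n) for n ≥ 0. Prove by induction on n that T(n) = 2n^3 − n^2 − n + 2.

Base case: T(0) = 2, and 2·0^3 − 0^2 − 0 + 2 = 2.
Assume T(k) = 2k^3 − k^2 − k + 2.
Then T(k+1) = T(k) + (6k^2 + 4k) = (2k^3 − k^2 − k + 2) + (6k^2 + 4k) = 2k^3 + 5k^2 + 3k + 2,
and 2·(k+1)^3 − (k+1)^2 − (k+1) + 2 = 2k^3 + 5k^2 + 3k + 2.
By induction, T(n) = 2n^3 − n^2 − n + 2 for all n ≥ 0.

T(n) = 2n^3 − n^2 − n + 2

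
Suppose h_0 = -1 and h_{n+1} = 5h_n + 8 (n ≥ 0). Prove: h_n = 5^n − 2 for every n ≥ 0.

Base case: h_0 = -1, and 5^0 − 2 = 1 − 2 = -1.
Assume h_k = 5^k − 2 for some k ≥ 0.
Then h_{k+1} = 5h_k + 8 = 5·(5^k − 2) + 8 = 5^{k+1} − 10 + 8 = 5^{k+1} − 2.
This completes the inductive step, so h_n = 5^n − 2 for all n ≥ 0.

h_n = 5^n − 2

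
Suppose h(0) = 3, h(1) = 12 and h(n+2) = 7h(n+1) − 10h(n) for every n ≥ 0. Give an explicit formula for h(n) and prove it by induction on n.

Claim: h(n) = 2^n + 2·5^n.

Base cases: h(0) = 3 and 2^0 + 2·5^0 = 3; h(1) = 12 and 2^1 + 2·5^1 = 12.
Assume h(j) = 2^j + 2·5^j for all 0 ≤ j ≤ k, where k ≥ 1.
Then h(k+1) = 7h(k) − 10h(k−1) = 7·(2^k + 2·5^k) − 10·(2^{k−1} + 2·5^{k−1}) = (7·2 − 10)2^{k−1} + 2·(7·5 − 10)5^{k−1} = 4·2^{k−1} + 50·5^{k−1} = 2^{k+1} + 2·5^{k+1}.
So the formula holds for k+1, and by strong induction h(n) = 2^n + 2·5^n for all n ≥ 0.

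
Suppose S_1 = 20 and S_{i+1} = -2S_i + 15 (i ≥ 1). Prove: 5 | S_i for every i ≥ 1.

Base case: S_1 = 20 = 5·4, so 5 | S_1.
Assume 5 | S_j, so S_j = 5t for some integer t.
Then S_{j+1} = -2S_j + 15 = -2·(5t) + 15 = 5(-2t + 3), so 5 | S_{j+1}.
By induction, 5 | S_i for all i ≥ 1.

5 | S_i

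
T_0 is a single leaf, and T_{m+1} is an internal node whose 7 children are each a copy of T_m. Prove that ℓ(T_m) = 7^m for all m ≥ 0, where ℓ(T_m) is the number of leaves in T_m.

Base case: ℓ(T_0) = 1, and 7^0 = 1.
Assume ℓ(T_j) = 7^j.
Then ℓ(T_{j+1}) = 7·ℓ(T_j) = 7·7^j = 7^{j+1}.
By induction, ℓ(T_m) = 7^m for all m ≥ 0.

ℓ(T_m) = 7^m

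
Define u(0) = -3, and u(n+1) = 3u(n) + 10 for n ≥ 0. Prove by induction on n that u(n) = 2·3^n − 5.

Base case: u(0) = -3, and 2·3^0 − 5 = 2 − 5 = -3.
Assume u(k) = 2·3^k − 5 for some k ≥ 0.
Then u(k+1) = 3u(k) + 10 = 3·(2·3^k − 5) + 10 = 6·3^k − 15 + 10 = 2·3^{k+1} − 5.
This completes the inductive step, so u(n) = 2·3^n − 5 for all n ≥ 0.

u(n) = 2·3^n − 5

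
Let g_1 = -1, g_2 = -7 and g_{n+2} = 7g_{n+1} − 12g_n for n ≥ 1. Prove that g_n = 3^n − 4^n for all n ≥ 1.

Base cases: g_1 = -1 and 3^1 − 4^1 = -1; g_2 = -7 and 3^2 − 4^2 = -7.
Assume g_j = 3^j − 4^j for all 1 ≤ j ≤ r, where r ≥ 2.
Then g_{r+1} = 7g_r − 12g_{r−1} = 7·(3^r − 4^r) − 12·(3^{r−1} − 4^{r−1}) = (7·3 − 12)3^{r−1} − (7·4 − 12)4^{r−1} = 9·3^{r−1} − 16·4^{r−1} = 3^{r+1} − 4^{r+1}.
This completes the inductive step, so g_n = 3^n − 4^n for all n ≥ 1.

g_n = 3^n − 4^n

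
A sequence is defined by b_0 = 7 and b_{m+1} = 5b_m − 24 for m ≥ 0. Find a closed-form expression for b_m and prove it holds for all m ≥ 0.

Claim: b_m = 5^m + 6.

Base case: b_0 = 7, and 5^0 + 6 = 1 + 6 = 7.
Assume b_k = 5^k + 6 for some k ≥ 0.
Then b_{k+1} = 5b_k − 24 = 5·(5^k + 6) − 24 = 5^{k+1} + 30 − 24 = 5^{k+1} + 6.
Hence b_m = 5^m + 6 for every m ≥ 0, by induction.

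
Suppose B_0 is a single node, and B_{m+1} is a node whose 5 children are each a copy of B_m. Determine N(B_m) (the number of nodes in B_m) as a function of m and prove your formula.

Claim: N(B_m) = (5^{m+1} − 1)/4.

Base case: N(B_0) = 1, and (5^{0+1} − 1)/4 = 1.
Assume N(B_j) = (5^{j+1} − 1)/4.
Then N(B_{j+1}) = 1 + 5N(B_j) = 1 + 5·(5^{j+1} − 1)/4 = 1 + (5^{j+2} − 5)/4 = (4 + 5^{j+2} − 5)/4 = (5^{j+2} − 1)/4.
By induction, N(B_m) = (5^{m+1} − 1)/4 for all m ≥ 0.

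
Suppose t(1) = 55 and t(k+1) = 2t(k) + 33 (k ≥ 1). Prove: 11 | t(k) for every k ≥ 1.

Base case: t(1) = 55 = 11·5, so 11 | t(1).
Assume 11 | t(m), so t(m) = 11s for some integer s.
Then t(m+1) = 2t(m) + 33 = 2·(11s) + 33 = 11(2s + 3), so 11 | t(m+1).
By induction, 11 | t(k) for all k ≥ 1.

11 | t(k)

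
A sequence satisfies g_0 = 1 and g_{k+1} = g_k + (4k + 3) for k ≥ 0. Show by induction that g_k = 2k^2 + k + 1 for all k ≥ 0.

Base case: g_0 = 1, and 2·0^2 + 0 + 1 = 1.
Assume g_m = 2m^2 + m + 1.
Then g_{m+1} = g_m + (4m + 3) = (2m^2 + m + 1) + (4m + 3) = 2m^2 + 5m + 4,
and 2·(m+1)^2 + (m+1) + 1 = 2m^2 + 5m + 4.
By induction, g_k = 2k^2 + k + 1 for all k ≥ 0.

g_k = 2k^2 + k + 1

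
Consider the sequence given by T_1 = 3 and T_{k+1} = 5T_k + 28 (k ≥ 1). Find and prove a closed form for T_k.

Claim: T_k = 2·5^k − 7.

Base case: T_1 = 3, and 2·5^1 − 7 = 10 − 7 = 3.
Assume T_m = 2·5^m − 7 for some m ≥ 1.
Then T_{m+1} = 5T_m + 28 = 5·(2·5^m − 7) + 28 = 10·5^m − 35 + 28 = 2·5^{m+1} − 7.
Hence T_k = 2·5^k − 7 for every k ≥ 1, by induction.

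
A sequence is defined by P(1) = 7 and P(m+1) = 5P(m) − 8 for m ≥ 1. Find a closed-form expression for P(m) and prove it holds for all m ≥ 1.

Claim: P(m) = 5^m + 2.

Base case: P(1) = 7, and 5^1 + 2 = 5 + 2 = 7.
Assume P(r) = 5^r + 2 for some r ≥ 1.
Then P(r+1) = 5P(r) − 8 = 5·(5^r + 2) − 8 = 5^{r+1} + 10 − 8 = 5^{r+1} + 2.
So the formula holds for r+1, and by induction P(m) = 5^m + 2 for all m ≥ 1.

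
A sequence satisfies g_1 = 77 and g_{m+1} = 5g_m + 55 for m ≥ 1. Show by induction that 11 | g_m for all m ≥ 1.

Base case: g_1 = 77 = 11·7, so 11 | g_1.
Assume 11 | g_j, so g_j = 11t for some integer t.
Then g_{j+1} = 5g_j + 55 = 5·(11t) + 55 = 11(5t + 5), so 11 | g_{j+1}.
Hence 11 | g_m for every m ≥ 1, by induction.

11 | g_m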